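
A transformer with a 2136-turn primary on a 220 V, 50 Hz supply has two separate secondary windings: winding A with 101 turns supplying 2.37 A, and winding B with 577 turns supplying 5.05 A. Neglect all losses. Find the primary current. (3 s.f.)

I_p ≈ 1.48 A

V_A = 220 × 101/2136 = 10.403 V; V_B = 220 × 577/2136 = 59.429 V.
P_out = V_A I_A + V_B I_B = 10.403×2.37 + 59.429×5.05 = 24.654 + 300.12 = 324.77 W.
Ideal ⇒ P_in = P_out, so I_p = P_out/V_p = 324.77/220 = 1.48 A.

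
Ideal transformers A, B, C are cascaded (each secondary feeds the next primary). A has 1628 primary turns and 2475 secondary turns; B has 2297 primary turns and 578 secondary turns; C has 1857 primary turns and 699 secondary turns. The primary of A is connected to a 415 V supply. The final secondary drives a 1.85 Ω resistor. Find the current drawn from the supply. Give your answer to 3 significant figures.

I_supply ≈ 4.65 A

After A: V = 415.00 × 2475/1628 = 630.91 V.
After B: V = 630.91 × 578/2297 = 158.76 V.
After C: V = 158.76 × 699/1857 = 59.759 V.
I_load = 59.759/1.85 = 32.302 A, so P_out = 59.759 × 32.302 = 1930.3 W.
All ideal ⇒ P_in = P_out, so I_supply = 1930.3/415 = 4.65 A.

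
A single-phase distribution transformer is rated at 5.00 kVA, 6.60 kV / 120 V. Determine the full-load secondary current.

I_s ≈ 41.7 A

I_s = S/V_s = 5000/120 = 41.7 A.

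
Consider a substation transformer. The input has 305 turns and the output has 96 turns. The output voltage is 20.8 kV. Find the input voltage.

V_in/V_out = N_in/N_out, so V_in = 20800 × 305/96 = 66100 V.

V_in ≈ 66100 V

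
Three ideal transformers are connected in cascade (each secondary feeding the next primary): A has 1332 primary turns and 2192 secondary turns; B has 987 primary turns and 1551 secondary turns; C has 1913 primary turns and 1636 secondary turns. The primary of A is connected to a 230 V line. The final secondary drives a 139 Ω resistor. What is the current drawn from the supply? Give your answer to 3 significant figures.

I_supply ≈ 8.09 A

Secondary of A: V = 230.00 × 2192/1332 = 378.50 V.
Secondary of B: V = 378.50 × 1551/987 = 594.78 V.
Secondary of C: V = 594.78 × 1636/1913 = 508.66 V.
I_load = 508.66/139 = 3.6594 A, so P_out = 508.66 × 3.6594 = 1861.4 W.
All ideal ⇒ P_in = P_out, so I_supply = 1861.4/230 = 8.09 A.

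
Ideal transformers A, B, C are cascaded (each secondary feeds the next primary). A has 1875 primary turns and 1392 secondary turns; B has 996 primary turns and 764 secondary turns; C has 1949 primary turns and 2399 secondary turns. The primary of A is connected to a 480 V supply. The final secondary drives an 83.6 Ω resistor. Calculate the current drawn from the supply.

After A: V = 480.00 × 1392/1875 = 356.35 V.
After B: V = 356.35 × 764/996 = 273.35 V.
After C: V = 273.35 × 2399/1949 = 336.46 V.
I_load = 336.46/83.6 = 4.0246 A, so P_out = 336.46 × 4.0246 = 1354.1 W.
All ideal ⇒ P_in = P_out, so I_supply = 1354.1/480 = 2.82 A.

I_supply ≈ 2.82 A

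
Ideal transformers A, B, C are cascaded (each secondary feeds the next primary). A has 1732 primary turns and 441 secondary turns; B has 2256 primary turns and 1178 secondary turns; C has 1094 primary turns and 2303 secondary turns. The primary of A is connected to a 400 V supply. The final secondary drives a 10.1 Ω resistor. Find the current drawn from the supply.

I_supply ≈ 3.10 A

Secondary of A: V = 400.00 × 441/1732 = 101.85 V.
Secondary of B: V = 101.85 × 1178/2256 = 53.181 V.
Secondary of C: V = 53.181 × 2303/1094 = 111.95 V.
I_load = 111.95/10.1 = 11.084 A, so P_out = 111.95 × 11.084 = 1240.9 W.
All ideal ⇒ P_in = P_out, so I_supply = 1240.9/400 = 3.10 A.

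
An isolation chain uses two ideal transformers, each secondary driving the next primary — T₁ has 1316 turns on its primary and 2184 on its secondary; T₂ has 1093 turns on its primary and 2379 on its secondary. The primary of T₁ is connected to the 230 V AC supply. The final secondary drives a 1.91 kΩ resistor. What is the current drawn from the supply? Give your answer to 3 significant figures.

I_supply ≈ 1.57 A

Secondary of T₁: V = 230.00 × 2184/1316 = 381.70 V.
Secondary of T₂: V = 381.70 × 2379/1093 = 830.80 V.
I_load = 830.80/1910 = 0.43498 A, so P_out = 830.80 × 0.43498 = 361.38 W.
All ideal ⇒ P_in = P_out, so I_supply = 361.38/230 = 1.57 A.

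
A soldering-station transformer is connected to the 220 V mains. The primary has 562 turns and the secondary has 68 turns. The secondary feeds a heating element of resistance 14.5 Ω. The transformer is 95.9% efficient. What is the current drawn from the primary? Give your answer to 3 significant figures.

I_p ≈ 0.232 A

V_s = 220 × 68/562 = 26.619 V.
I_s = V_s/R = 26.619/14.5 = 1.8358 A.
P_out = V_s I_s = 26.619 × 1.8358 = 48.868 W.
P_in = P_out/η = 48.868/0.959 = 50.957 W.
I_p = P_in/V_p = 50.957/220 = 0.232 A.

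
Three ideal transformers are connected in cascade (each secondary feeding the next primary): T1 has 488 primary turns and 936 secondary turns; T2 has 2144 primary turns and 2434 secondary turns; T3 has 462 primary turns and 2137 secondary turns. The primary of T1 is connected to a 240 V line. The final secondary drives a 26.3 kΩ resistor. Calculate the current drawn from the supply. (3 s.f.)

Secondary of T1: V = 240.00 × 936/488 = 460.33 V.
Secondary of T2: V = 460.33 × 2434/2144 = 522.59 V.
Secondary of T3: V = 522.59 × 2137/462 = 2417.3 V.
I_load = 2417.3/26300 = 0.091912 A, so P_out = 2417.3 × 0.091912 = 222.18 W.
All ideal ⇒ P_in = P_out, so I_supply = 222.18/240 = 0.926 A.

I_supply ≈ 0.926 A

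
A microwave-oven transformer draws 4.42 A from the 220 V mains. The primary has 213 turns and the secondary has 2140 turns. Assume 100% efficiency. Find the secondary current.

I_s/I_p = N_p/N_s, so I_s = 4.42 × 213/2140 = 0.440 A.

I_s ≈ 0.440 A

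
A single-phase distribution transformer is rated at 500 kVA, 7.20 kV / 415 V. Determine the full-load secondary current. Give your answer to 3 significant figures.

I_s = S/V_s = 500000/415 = 1200 A.

I_s ≈ 1200 A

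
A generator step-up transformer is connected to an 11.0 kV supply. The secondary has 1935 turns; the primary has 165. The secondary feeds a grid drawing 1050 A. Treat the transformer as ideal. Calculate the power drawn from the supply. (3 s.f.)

I_p = I_s × N_s/N_p = 1050 × 1935/165 = 12314 A.
P = V_p I_p = 11000 × 12314 = 1.35×10^8 W.

P ≈ 1.35×10^8 W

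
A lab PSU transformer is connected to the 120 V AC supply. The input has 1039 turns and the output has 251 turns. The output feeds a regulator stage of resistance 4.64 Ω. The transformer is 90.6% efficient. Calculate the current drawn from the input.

I_in ≈ 1.67 A

V_out = 120 × 251/1039 = 28.989 V.
I_out = V_out/R = 28.989/4.64 = 6.2477 A.
P_out = V_out I_out = 28.989 × 6.2477 = 181.12 W.
P_in = P_out/η = 181.12/0.906 = 199.91 W.
I_in = P_in/V_in = 199.91/120 = 1.67 A.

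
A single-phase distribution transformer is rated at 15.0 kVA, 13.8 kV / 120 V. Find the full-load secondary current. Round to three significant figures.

I_s ≈ 125 A

I_s = S/V_s = 15000/120 = 125 A.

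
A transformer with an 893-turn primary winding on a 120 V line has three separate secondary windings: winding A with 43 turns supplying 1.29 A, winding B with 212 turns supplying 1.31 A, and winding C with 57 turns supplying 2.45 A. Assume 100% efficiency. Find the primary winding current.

V_A = 120 × 43/893 = 5.7783 V; V_B = 120 × 212/893 = 28.488 V; V_C = 120 × 57/893 = 7.6596 V.
P_out = V_A I_A + V_B I_B + V_C I_C = 5.7783×1.29 + 28.488×1.31 + 7.6596×2.45 = 7.4540 + 37.320 + 18.766 = 63.540 W.
Ideal ⇒ P_in = P_out, so I_p = P_out/V_p = 63.540/120 = 0.529 A.

I_p ≈ 0.529 A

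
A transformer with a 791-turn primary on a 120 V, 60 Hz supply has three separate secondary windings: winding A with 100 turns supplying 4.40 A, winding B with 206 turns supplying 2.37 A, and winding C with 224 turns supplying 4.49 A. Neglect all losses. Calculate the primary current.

I_p ≈ 2.44 A

V_A = 120 × 100/791 = 15.171 V; V_B = 120 × 206/791 = 31.252 V; V_C = 120 × 224/791 = 33.982 V.
P_out = V_A I_A + V_B I_B + V_C I_C = 15.171×4.40 + 31.252×2.37 + 33.982×4.49 = 66.751 + 74.066 + 152.58 = 293.40 W.
Ideal ⇒ P_in = P_out, so I_p = P_out/V_p = 293.40/120 = 2.44 A.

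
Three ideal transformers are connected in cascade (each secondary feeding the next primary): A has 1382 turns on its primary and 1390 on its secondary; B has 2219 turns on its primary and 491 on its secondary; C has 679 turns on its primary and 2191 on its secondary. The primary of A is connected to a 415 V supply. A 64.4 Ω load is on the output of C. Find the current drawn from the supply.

I_supply ≈ 3.32 A

After A: V = 415.00 × 1390/1382 = 417.40 V.
After B: V = 417.40 × 491/2219 = 92.359 V.
After C: V = 92.359 × 2191/679 = 298.02 V.
I_load = 298.02/64.4 = 4.6277 A, so P_out = 298.02 × 4.6277 = 1379.2 W.
All ideal ⇒ P_in = P_out, so I_supply = 1379.2/415 = 3.32 A.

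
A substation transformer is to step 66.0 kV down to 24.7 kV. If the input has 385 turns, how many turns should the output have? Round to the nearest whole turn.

N_out = 144 turns

N_out/N_in = V_out/V_in, so N_out = 385 × 24700/66000 = 144.1 ≈ 144 turns.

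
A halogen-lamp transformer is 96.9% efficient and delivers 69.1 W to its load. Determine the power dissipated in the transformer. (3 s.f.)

P_in = P_out/η = 69.1/0.969 = 71.3106 W.
P_loss = P_in − P_out = 71.3106 − 69.1 = 2.21 W.

P_loss ≈ 2.21 W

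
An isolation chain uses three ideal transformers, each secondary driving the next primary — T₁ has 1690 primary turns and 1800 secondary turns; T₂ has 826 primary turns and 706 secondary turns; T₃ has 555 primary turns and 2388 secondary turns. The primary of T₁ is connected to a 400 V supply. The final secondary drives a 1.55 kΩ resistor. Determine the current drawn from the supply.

I_supply ≈ 3.96 A

Secondary of T₁: V = 400.00 × 1800/1690 = 426.04 V.
Secondary of T₂: V = 426.04 × 706/826 = 364.14 V.
Secondary of T₃: V = 364.14 × 2388/555 = 1566.8 V.
I_load = 1566.8/1550 = 1.0108 A, so P_out = 1566.8 × 1.0108 = 1583.8 W.
All ideal ⇒ P_in = P_out, so I_supply = 1583.8/400 = 3.96 A.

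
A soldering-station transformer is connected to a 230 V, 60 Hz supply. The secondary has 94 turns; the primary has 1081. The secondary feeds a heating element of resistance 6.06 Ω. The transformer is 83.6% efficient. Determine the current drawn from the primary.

V_s = 230 × 94/1081 = 20.000 V.
I_s = V_s/R = 20.000/6.06 = 3.3003 A.
P_out = V_s I_s = 20.000 × 3.3003 = 66.007 W.
P_in = P_out/η = 66.007/0.836 = 78.955 W.
I_p = P_in/V_p = 78.955/230 = 0.343 A.

I_p ≈ 0.343 A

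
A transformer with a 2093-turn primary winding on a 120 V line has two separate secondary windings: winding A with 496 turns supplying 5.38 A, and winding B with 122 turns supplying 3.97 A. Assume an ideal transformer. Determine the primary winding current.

V_A = 120 × 496/2093 = 28.438 V; V_B = 120 × 122/2093 = 6.9947 V.
P_out = V_A I_A + V_B I_B = 28.438×5.38 + 6.9947×3.97 = 152.99 + 27.769 = 180.76 W.
Ideal ⇒ P_in = P_out, so I_p = P_out/V_p = 180.76/120 = 1.51 A.

I_p ≈ 1.51 A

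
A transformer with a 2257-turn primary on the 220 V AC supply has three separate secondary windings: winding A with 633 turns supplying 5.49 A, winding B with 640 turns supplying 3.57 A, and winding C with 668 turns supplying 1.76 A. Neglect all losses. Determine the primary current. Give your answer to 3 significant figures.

V_A = 220 × 633/2257 = 61.701 V; V_B = 220 × 640/2257 = 62.384 V; V_C = 220 × 668/2257 = 65.113 V.
P_out = V_A I_A + V_B I_B + V_C I_C = 61.701×5.49 + 62.384×3.57 + 65.113×1.76 = 338.74 + 222.71 + 114.60 = 676.05 W.
Ideal ⇒ P_in = P_out, so I_p = P_out/V_p = 676.05/220 = 3.07 A.

I_p ≈ 3.07 A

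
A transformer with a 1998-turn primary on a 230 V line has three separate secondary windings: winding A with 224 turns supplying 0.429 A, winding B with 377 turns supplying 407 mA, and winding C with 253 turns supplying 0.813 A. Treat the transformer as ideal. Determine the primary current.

I_p ≈ 0.228 A

V_A = 230 × 224/1998 = 25.786 V; V_B = 230 × 377/1998 = 43.398 V; V_C = 230 × 253/1998 = 29.124 V.
P_out = V_A I_A + V_B I_B + V_C I_C = 25.786×0.429 + 43.398×0.407 + 29.124×0.813 = 11.062 + 17.663 + 23.678 = 52.403 W.
Ideal ⇒ P_in = P_out, so I_p = P_out/V_p = 52.403/230 = 0.228 A.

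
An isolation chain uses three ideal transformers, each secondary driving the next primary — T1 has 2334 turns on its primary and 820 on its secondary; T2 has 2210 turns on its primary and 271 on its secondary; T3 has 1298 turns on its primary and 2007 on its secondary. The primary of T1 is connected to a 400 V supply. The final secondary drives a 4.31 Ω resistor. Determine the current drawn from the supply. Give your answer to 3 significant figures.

After T1: V = 400.00 × 820/2334 = 140.53 V.
After T2: V = 140.53 × 271/2210 = 17.233 V.
After T3: V = 17.233 × 2007/1298 = 26.645 V.
I_load = 26.645/4.31 = 6.1822 A, so P_out = 26.645 × 6.1822 = 164.73 W.
All ideal ⇒ P_in = P_out, so I_supply = 164.73/400 = 0.412 A.

I_supply ≈ 0.412 A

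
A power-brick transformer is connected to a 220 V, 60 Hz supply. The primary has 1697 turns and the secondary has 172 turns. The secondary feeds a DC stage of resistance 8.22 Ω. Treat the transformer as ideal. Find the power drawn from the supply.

V_s = V_p × N_s/N_p = 220 × 172/1697 = 22.298 V.
I_s = V_s/R = 22.298/8.22 = 2.7127 A.
I_p = I_s × N_s/N_p = 2.7127 × 172/1697 = 0.27494 A.
P = V_p I_p = 220 × 0.27494 = 60.5 W.

P ≈ 60.5 W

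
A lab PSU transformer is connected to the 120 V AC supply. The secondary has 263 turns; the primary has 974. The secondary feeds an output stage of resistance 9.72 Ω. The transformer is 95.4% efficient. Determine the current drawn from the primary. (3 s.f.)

I_p ≈ 0.944 A

V_s = 120 × 263/974 = 32.402 V.
I_s = V_s/R = 32.402/9.72 = 3.3336 A.
P_out = V_s I_s = 32.402 × 3.3336 = 108.02 W.
P_in = P_out/η = 108.02/0.954 = 113.22 W.
I_p = P_in/V_p = 113.22/120 = 0.944 A.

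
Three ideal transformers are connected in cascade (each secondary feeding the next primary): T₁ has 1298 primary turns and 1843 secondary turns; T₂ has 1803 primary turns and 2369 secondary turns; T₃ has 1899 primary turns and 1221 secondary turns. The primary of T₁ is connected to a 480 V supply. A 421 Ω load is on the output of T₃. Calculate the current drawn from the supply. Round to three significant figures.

After T₁: V = 480.00 × 1843/1298 = 681.54 V.
After T₂: V = 681.54 × 2369/1803 = 895.49 V.
After T₃: V = 895.49 × 1221/1899 = 575.77 V.
I_load = 575.77/421 = 1.3676 A, so P_out = 575.77 × 1.3676 = 787.45 W.
All ideal ⇒ P_in = P_out, so I_supply = 787.45/480 = 1.64 A.

I_supply ≈ 1.64 A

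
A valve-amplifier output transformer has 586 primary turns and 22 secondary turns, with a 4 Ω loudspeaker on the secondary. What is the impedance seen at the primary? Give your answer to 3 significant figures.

Z_p = (N_p/N_s)² × Z_s = (586/22)² × 4 = 2840 Ω.

Z_p ≈ 2840 Ω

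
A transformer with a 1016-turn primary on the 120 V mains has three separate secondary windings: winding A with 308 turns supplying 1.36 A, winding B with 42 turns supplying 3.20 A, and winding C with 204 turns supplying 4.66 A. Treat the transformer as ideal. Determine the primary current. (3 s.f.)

I_p ≈ 1.48 A

V_A = 120 × 308/1016 = 36.378 V; V_B = 120 × 42/1016 = 4.9606 V; V_C = 120 × 204/1016 = 24.094 V.
P_out = V_A I_A + V_B I_B + V_C I_C = 36.378×1.36 + 4.9606×3.20 + 24.094×4.66 = 49.474 + 15.874 + 112.28 = 177.63 W.
Ideal ⇒ P_in = P_out, so I_p = P_out/V_p = 177.63/120 = 1.48 A.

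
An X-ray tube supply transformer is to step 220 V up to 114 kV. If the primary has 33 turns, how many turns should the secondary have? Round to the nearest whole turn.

N_s/N_p = V_s/V_p, so N_s = 33 × 114000/220 = 17100.0 ≈ 17100 turns.

N_s = 17100 turns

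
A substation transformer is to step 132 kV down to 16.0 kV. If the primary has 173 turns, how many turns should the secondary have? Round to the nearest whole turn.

N_s/N_p = V_s/V_p, so N_s = 173 × 16000/132000 = 21.0 ≈ 21 turns.

N_s = 21 turns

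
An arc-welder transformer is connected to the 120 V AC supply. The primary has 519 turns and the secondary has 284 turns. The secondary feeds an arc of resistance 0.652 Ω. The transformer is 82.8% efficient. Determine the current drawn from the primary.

I_p ≈ 66.6 A

V_s = 120 × 284/519 = 65.665 V.
I_s = V_s/R = 65.665/0.652 = 100.71 A.
P_out = V_s I_s = 65.665 × 100.71 = 6613.3 W.
P_in = P_out/η = 6613.3/0.828 = 7987.1 W.
I_p = P_in/V_p = 7987.1/120 = 66.6 A.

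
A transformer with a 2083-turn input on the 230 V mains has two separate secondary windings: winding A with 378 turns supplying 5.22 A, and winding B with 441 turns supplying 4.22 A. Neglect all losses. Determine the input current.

I_in ≈ 1.84 A

V_A = 230 × 378/2083 = 41.738 V; V_B = 230 × 441/2083 = 48.694 V.
P_out = V_A I_A + V_B I_B = 41.738×5.22 + 48.694×4.22 = 217.87 + 205.49 = 423.36 W.
Ideal ⇒ P_in = P_out, so I_in = P_out/V_in = 423.36/230 = 1.84 A.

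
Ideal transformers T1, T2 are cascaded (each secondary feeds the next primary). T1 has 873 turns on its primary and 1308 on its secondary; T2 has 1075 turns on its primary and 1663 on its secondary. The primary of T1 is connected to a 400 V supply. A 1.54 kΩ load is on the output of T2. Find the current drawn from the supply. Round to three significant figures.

I_supply ≈ 1.40 A

Secondary of T1: V = 400.00 × 1308/873 = 599.31 V.
Secondary of T2: V = 599.31 × 1663/1075 = 927.12 V.
I_load = 927.12/1540 = 0.60203 A, so P_out = 927.12 × 0.60203 = 558.15 W.
All ideal ⇒ P_in = P_out, so I_supply = 558.15/400 = 1.40 A.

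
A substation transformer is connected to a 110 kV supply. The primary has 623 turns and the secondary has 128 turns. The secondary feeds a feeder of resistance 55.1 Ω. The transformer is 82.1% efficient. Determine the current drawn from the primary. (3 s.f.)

I_p ≈ 103 A

V_s = 110000 × 128/623 = 22600 V.
I_s = V_s/R = 22600/55.1 = 410.17 A.
P_out = V_s I_s = 22600 × 410.17 = 9.2700×10^6 W.
P_in = P_out/η = 9.2700×10^6/0.821 = 1.1291×10^7 W.
I_p = P_in/V_p = 1.1291×10^7/110000 = 103 A.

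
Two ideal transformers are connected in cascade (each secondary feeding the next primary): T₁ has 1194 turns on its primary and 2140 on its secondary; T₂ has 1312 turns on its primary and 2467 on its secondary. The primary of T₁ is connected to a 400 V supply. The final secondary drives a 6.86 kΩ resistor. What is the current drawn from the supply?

Secondary of T₁: V = 400.00 × 2140/1194 = 716.92 V.
Secondary of T₂: V = 716.92 × 2467/1312 = 1348.0 V.
I_load = 1348.0/6860 = 0.19651 A, so P_out = 1348.0 × 0.19651 = 264.90 W.
All ideal ⇒ P_in = P_out, so I_supply = 264.90/400 = 0.662 A.

I_supply ≈ 0.662 A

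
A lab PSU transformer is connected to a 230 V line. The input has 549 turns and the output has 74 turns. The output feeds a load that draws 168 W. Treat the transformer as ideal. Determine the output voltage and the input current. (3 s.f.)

V_out ≈ 31.0 V, I_in ≈ 0.730 A

V_out = V_in × N_out/N_in = 230 × 74/549 = 31.002 V.
I_out = P/V_out = 168/31.002 = 5.4190 A.
I_in = I_out × N_out/N_in = 5.4190 × 74/549 = 0.730 A.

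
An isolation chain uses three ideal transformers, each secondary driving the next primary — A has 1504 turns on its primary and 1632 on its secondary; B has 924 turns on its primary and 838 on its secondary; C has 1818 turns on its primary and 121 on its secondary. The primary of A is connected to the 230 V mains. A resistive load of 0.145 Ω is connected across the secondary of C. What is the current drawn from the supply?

After A: V = 230.00 × 1632/1504 = 249.57 V.
After B: V = 249.57 × 838/924 = 226.35 V.
After C: V = 226.35 × 121/1818 = 15.065 V.
I_load = 15.065/0.145 = 103.90 A, so P_out = 15.065 × 103.90 = 1565.2 W.
All ideal ⇒ P_in = P_out, so I_supply = 1565.2/230 = 6.81 A.

I_supply ≈ 6.81 A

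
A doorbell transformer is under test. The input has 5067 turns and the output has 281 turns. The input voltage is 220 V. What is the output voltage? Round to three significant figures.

V_out ≈ 12.2 V

V_out/V_in = N_out/N_in, so V_out = 220 × 281/5067 = 12.2 V.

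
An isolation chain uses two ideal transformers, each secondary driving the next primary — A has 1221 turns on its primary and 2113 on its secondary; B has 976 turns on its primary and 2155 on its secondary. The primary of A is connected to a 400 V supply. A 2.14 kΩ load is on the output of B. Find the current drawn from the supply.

After A: V = 400.00 × 2113/1221 = 692.22 V.
After B: V = 692.22 × 2155/976 = 1528.4 V.
I_load = 1528.4/2140 = 0.71421 A, so P_out = 1528.4 × 0.71421 = 1091.6 W.
All ideal ⇒ P_in = P_out, so I_supply = 1091.6/400 = 2.73 A.

I_supply ≈ 2.73 A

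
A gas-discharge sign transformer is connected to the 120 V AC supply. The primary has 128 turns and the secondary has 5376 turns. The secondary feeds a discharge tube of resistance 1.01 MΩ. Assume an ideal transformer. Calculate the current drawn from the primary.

V_s = V_p × N_s/N_p = 120 × 5376/128 = 5040.0 V.
I_s = V_s/R = 5040.0/(1.01×10^6) = 0.0049901 A.
For an ideal transformer I_p N_p = I_s N_s, so I_p = 0.0049901 × 5376/128 = 0.210 A.

I_p ≈ 0.210 A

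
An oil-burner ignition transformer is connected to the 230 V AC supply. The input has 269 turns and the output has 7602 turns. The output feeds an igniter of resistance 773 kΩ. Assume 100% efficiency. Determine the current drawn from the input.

I_in ≈ 0.238 A

V_out = V_in × N_out/N_in = 230 × 7602/269 = 6499.9 V.
I_out = V_out/R = 6499.9/773000 = 0.0084086 A.
For an ideal transformer I_in N_in = I_out N_out, so I_in = 0.0084086 × 7602/269 = 0.238 A.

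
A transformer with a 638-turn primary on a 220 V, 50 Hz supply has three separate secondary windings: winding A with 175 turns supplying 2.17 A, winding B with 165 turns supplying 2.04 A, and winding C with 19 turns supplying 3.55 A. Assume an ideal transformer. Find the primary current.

I_p ≈ 1.23 A

V_A = 220 × 175/638 = 60.345 V; V_B = 220 × 165/638 = 56.897 V; V_C = 220 × 19/638 = 6.5517 V.
P_out = V_A I_A + V_B I_B + V_C I_C = 60.345×2.17 + 56.897×2.04 + 6.5517×3.55 = 130.95 + 116.07 + 23.259 = 270.28 W.
Ideal ⇒ P_in = P_out, so I_p = P_out/V_p = 270.28/220 = 1.23 A.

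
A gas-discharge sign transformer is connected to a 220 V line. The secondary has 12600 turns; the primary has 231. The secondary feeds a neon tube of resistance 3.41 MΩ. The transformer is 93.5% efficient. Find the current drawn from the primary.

I_p ≈ 0.205 A

V_s = 220 × 12600/231 = 12000 V.
I_s = V_s/R = 12000/(3.41×10^6) = 0.0035191 A.
P_out = V_s I_s = 12000 × 0.0035191 = 42.229 W.
P_in = P_out/η = 42.229/0.935 = 45.164 W.
I_p = P_in/V_p = 45.164/220 = 0.205 A.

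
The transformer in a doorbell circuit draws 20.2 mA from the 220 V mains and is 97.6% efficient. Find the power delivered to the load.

P_in = V_p I_p = 220 × 0.0202 = 4.4440 W.
P_out = η P_in = 0.976 × 4.4440 = 4.34 W.

P_out ≈ 4.34 W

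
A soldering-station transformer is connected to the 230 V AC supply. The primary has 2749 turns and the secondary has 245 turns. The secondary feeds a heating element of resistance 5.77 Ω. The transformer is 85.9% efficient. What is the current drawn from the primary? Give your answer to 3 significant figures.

I_p ≈ 0.369 A

V_s = 230 × 245/2749 = 20.498 V.
I_s = V_s/R = 20.498/5.77 = 3.5526 A.
P_out = V_s I_s = 20.498 × 3.5526 = 72.822 W.
P_in = P_out/η = 72.822/0.859 = 84.775 W.
I_p = P_in/V_p = 84.775/230 = 0.369 A.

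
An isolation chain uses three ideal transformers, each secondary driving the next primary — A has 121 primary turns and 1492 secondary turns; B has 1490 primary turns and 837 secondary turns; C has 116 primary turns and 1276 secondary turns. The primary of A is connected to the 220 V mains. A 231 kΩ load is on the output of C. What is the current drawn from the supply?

Secondary of A: V = 220.00 × 1492/121 = 2712.7 V.
Secondary of B: V = 2712.7 × 837/1490 = 1523.9 V.
Secondary of C: V = 1523.9 × 1276/116 = 16762 V.
I_load = 16762/231000 = 0.072565 A, so P_out = 16762 × 0.072565 = 1216.4 W.
All ideal ⇒ P_in = P_out, so I_supply = 1216.4/220 = 5.53 A.

I_supply ≈ 5.53 A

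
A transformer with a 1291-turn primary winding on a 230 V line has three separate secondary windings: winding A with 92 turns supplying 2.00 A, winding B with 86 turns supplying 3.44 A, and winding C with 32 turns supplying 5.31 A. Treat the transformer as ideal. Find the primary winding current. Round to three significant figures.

V_A = 230 × 92/1291 = 16.390 V; V_B = 230 × 86/1291 = 15.321 V; V_C = 230 × 32/1291 = 5.7010 V.
P_out = V_A I_A + V_B I_B + V_C I_C = 16.390×2.00 + 15.321×3.44 + 5.7010×5.31 = 32.781 + 52.706 + 30.272 = 115.76 W.
Ideal ⇒ P_in = P_out, so I_p = P_out/V_p = 115.76/230 = 0.503 A.

I_p ≈ 0.503 A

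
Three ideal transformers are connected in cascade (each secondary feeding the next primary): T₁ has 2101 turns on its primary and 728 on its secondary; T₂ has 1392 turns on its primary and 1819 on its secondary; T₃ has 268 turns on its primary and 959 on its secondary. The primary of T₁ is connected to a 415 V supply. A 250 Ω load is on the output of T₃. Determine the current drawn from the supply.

After T₁: V = 415.00 × 728/2101 = 143.80 V.
After T₂: V = 143.80 × 1819/1392 = 187.91 V.
After T₃: V = 187.91 × 959/268 = 672.40 V.
I_load = 672.40/250 = 2.6896 A, so P_out = 672.40 × 2.6896 = 1808.5 W.
All ideal ⇒ P_in = P_out, so I_supply = 1808.5/415 = 4.36 A.

I_supply ≈ 4.36 A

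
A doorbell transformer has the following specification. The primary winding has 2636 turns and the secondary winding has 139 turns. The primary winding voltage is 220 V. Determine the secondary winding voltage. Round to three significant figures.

V_s/V_p = N_s/N_p, so V_s = 220 × 139/2636 = 11.6 V.

V_s ≈ 11.6 V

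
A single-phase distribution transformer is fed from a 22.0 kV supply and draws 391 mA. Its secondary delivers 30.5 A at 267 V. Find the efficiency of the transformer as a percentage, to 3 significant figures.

P_in = 22000 × 0.391 = 8602.00 W.
P_out = 267 × 30.5 = 8143.50 W.
η = P_out/P_in = 8143.50/8602.00 = 0.947.

η ≈ 94.7%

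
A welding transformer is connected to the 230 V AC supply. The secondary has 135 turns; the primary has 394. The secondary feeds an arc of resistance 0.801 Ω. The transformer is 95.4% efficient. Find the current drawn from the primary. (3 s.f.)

I_p ≈ 35.3 A

V_s = 230 × 135/394 = 78.807 V.
I_s = V_s/R = 78.807/0.801 = 98.386 A.
P_out = V_s I_s = 78.807 × 98.386 = 7753.5 W.
P_in = P_out/η = 7753.5/0.954 = 8127.4 W.
I_p = P_in/V_p = 8127.4/230 = 35.3 A.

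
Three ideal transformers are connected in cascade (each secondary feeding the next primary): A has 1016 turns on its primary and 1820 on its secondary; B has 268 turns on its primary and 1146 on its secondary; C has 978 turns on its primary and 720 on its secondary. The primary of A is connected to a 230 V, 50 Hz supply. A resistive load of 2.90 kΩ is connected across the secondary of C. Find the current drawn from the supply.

After A: V = 230.00 × 1820/1016 = 412.01 V.
After B: V = 412.01 × 1146/268 = 1761.8 V.
After C: V = 1761.8 × 720/978 = 1297.0 V.
I_load = 1297.0/2900 = 0.44725 A, so P_out = 1297.0 × 0.44725 = 580.10 W.
All ideal ⇒ P_in = P_out, so I_supply = 580.10/230 = 2.52 A.

I_supply ≈ 2.52 A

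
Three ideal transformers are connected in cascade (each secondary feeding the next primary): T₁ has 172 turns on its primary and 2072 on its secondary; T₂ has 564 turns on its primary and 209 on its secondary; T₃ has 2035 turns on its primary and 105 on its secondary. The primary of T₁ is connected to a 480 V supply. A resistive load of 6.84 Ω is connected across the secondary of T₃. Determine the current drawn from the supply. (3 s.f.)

After T₁: V = 480.00 × 2072/172 = 5782.3 V.
After T₂: V = 5782.3 × 209/564 = 2142.7 V.
After T₃: V = 2142.7 × 105/2035 = 110.56 V.
I_load = 110.56/6.84 = 16.164 A, so P_out = 110.56 × 16.164 = 1787.0 W.
All ideal ⇒ P_in = P_out, so I_supply = 1787.0/480 = 3.72 A.

I_supply ≈ 3.72 A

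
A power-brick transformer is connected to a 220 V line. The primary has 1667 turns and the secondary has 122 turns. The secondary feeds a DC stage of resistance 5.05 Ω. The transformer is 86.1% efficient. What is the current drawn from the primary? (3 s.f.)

I_p ≈ 0.271 A

V_s = 220 × 122/1667 = 16.101 V.
I_s = V_s/R = 16.101/5.05 = 3.1883 A.
P_out = V_s I_s = 16.101 × 3.1883 = 51.334 W.
P_in = P_out/η = 51.334/0.861 = 59.621 W.
I_p = P_in/V_p = 59.621/220 = 0.271 A.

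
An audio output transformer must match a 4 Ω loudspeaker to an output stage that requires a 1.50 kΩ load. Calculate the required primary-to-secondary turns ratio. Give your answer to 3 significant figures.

Z_p/Z_s = (N_p/N_s)², so N_p/N_s = √(1500/4) = √375 = 19.4.

N_p/N_s ≈ 19.4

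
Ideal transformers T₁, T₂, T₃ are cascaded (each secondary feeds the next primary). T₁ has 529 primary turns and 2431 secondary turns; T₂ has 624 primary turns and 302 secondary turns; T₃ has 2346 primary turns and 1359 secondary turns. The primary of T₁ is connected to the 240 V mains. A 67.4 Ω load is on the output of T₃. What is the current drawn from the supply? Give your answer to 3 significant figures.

Secondary of T₁: V = 240.00 × 2431/529 = 1102.9 V.
Secondary of T₂: V = 1102.9 × 302/624 = 533.78 V.
Secondary of T₃: V = 533.78 × 1359/2346 = 309.21 V.
I_load = 309.21/67.4 = 4.5877 A, so P_out = 309.21 × 4.5877 = 1418.6 W.
All ideal ⇒ P_in = P_out, so I_supply = 1418.6/240 = 5.91 A.

I_supply ≈ 5.91 A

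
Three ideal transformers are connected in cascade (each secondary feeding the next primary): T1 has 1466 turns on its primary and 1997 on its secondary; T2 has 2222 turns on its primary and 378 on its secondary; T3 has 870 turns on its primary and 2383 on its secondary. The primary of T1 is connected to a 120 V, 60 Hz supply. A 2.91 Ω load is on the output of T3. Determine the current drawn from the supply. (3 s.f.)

Secondary of T1: V = 120.00 × 1997/1466 = 163.47 V.
Secondary of T2: V = 163.47 × 378/2222 = 27.808 V.
Secondary of T3: V = 27.808 × 2383/870 = 76.169 V.
I_load = 76.169/2.91 = 26.175 A, so P_out = 76.169 × 26.175 = 1993.7 W.
All ideal ⇒ P_in = P_out, so I_supply = 1993.7/120 = 16.6 A.

I_supply ≈ 16.6 A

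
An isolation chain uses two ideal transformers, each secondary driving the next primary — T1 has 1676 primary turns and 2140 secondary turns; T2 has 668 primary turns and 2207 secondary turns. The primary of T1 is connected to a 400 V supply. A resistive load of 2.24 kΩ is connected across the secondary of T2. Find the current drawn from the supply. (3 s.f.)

After T1: V = 400.00 × 2140/1676 = 510.74 V.
After T2: V = 510.74 × 2207/668 = 1687.4 V.
I_load = 1687.4/2240 = 0.75332 A, so P_out = 1687.4 × 0.75332 = 1271.2 W.
All ideal ⇒ P_in = P_out, so I_supply = 1271.2/400 = 3.18 A.

I_supply ≈ 3.18 A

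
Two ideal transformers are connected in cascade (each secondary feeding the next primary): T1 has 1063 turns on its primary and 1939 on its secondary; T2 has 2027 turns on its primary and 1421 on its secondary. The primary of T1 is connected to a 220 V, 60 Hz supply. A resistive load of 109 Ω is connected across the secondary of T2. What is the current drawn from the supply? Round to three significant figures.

I_supply ≈ 3.30 A

Secondary of T1: V = 220.00 × 1939/1063 = 401.30 V.
Secondary of T2: V = 401.30 × 1421/2027 = 281.32 V.
I_load = 281.32/109 = 2.5810 A, so P_out = 281.32 × 2.5810 = 726.09 W.
All ideal ⇒ P_in = P_out, so I_supply = 726.09/220 = 3.30 A.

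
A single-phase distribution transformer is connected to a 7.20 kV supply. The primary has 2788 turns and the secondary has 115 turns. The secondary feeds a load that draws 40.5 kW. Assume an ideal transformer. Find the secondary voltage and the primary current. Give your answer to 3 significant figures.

V_s = V_p × N_s/N_p = 7200 × 115/2788 = 296.99 V.
I_s = P/V_s = 40500/296.99 = 136.37 A.
I_p = I_s × N_s/N_p = 136.37 × 115/2788 = 5.62 A.

V_s ≈ 297 V, I_p ≈ 5.62 A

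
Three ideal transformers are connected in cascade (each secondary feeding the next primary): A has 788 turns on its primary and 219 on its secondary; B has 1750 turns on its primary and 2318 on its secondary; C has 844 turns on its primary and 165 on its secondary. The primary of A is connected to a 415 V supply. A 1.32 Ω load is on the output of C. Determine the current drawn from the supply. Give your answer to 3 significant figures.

I_supply ≈ 1.63 A

After A: V = 415.00 × 219/788 = 115.34 V.
After B: V = 115.34 × 2318/1750 = 152.77 V.
After C: V = 152.77 × 165/844 = 29.866 V.
I_load = 29.866/1.32 = 22.626 A, so P_out = 29.866 × 22.626 = 675.76 W.
All ideal ⇒ P_in = P_out, so I_supply = 675.76/415 = 1.63 A.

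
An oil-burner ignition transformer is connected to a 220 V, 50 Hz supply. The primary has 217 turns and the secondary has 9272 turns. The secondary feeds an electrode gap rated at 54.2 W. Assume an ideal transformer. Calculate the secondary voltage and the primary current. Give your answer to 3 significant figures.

V_s = V_p × N_s/N_p = 220 × 9272/217 = 9400.2 V.
I_s = P/V_s = 54.2/9400.2 = 0.0057658 A.
I_p = I_s × N_s/N_p = 0.0057658 × 9272/217 = 0.246 A.

V_s ≈ 9400 V, I_p ≈ 0.246 A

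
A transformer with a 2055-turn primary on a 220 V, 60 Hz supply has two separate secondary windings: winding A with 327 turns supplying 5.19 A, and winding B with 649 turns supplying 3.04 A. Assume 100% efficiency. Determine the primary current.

V_A = 220 × 327/2055 = 35.007 V; V_B = 220 × 649/2055 = 69.479 V.
P_out = V_A I_A + V_B I_B = 35.007×5.19 + 69.479×3.04 = 181.69 + 211.22 = 392.91 W.
Ideal ⇒ P_in = P_out, so I_p = P_out/V_p = 392.91/220 = 1.79 A.

I_p ≈ 1.79 A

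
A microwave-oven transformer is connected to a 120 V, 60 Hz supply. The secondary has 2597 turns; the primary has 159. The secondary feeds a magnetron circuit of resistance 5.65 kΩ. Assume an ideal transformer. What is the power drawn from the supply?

V_s = V_p × N_s/N_p = 120 × 2597/159 = 1960.0 V.
I_s = V_s/R = 1960.0/5650 = 0.34690 A.
I_p = I_s × N_s/N_p = 0.34690 × 2597/159 = 5.6661 A.
P = V_p I_p = 120 × 5.6661 = 680 W.

P ≈ 680 W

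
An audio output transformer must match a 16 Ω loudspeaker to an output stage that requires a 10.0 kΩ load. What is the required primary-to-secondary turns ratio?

N_p/N_s ≈ 25.0

Z_p/Z_s = (N_p/N_s)², so N_p/N_s = √(10000/16) = √625 = 25.0.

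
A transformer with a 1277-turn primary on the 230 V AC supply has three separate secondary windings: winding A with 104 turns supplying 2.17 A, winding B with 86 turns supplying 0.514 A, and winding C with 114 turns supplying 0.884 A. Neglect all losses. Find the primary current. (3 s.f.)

V_A = 230 × 104/1277 = 18.731 V; V_B = 230 × 86/1277 = 15.489 V; V_C = 230 × 114/1277 = 20.532 V.
P_out = V_A I_A + V_B I_B + V_C I_C = 18.731×2.17 + 15.489×0.514 + 20.532×0.884 = 40.647 + 7.9616 + 18.151 = 66.759 W.
Ideal ⇒ P_in = P_out, so I_p = P_out/V_p = 66.759/230 = 0.290 A.

I_p ≈ 0.290 A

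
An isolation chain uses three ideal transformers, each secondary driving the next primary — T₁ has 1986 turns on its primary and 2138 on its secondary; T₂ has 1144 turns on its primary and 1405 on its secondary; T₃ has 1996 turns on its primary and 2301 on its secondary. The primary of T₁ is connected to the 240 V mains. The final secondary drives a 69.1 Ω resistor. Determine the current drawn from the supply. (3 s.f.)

Secondary of T₁: V = 240.00 × 2138/1986 = 258.37 V.
Secondary of T₂: V = 258.37 × 1405/1144 = 317.31 V.
Secondary of T₃: V = 317.31 × 2301/1996 = 365.80 V.
I_load = 365.80/69.1 = 5.2938 A, so P_out = 365.80 × 5.2938 = 1936.5 W.
All ideal ⇒ P_in = P_out, so I_supply = 1936.5/240 = 8.07 A.

I_supply ≈ 8.07 A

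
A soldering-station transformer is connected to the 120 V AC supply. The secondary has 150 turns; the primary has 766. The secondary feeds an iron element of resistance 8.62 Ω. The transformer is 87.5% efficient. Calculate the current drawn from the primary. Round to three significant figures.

V_s = 120 × 150/766 = 23.499 V.
I_s = V_s/R = 23.499/8.62 = 2.7261 A.
P_out = V_s I_s = 23.499 × 2.7261 = 64.059 W.
P_in = P_out/η = 64.059/0.875 = 73.210 W.
I_p = P_in/V_p = 73.210/120 = 0.610 A.

I_p ≈ 0.610 A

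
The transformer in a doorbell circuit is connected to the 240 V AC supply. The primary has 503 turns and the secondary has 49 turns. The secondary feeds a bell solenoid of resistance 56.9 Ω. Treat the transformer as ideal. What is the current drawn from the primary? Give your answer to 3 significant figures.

I_p ≈ 0.0400 A

V_s = V_p × N_s/N_p = 240 × 49/503 = 23.380 V.
I_s = V_s/R = 23.380/56.9 = 0.41089 A.
For an ideal transformer I_p N_p = I_s N_s, so I_p = 0.41089 × 49/503 = 0.0400 A.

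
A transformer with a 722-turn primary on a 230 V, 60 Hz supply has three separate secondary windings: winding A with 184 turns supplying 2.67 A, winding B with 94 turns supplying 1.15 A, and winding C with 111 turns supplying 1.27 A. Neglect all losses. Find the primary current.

V_A = 230 × 184/722 = 58.615 V; V_B = 230 × 94/722 = 29.945 V; V_C = 230 × 111/722 = 35.360 V.
P_out = V_A I_A + V_B I_B + V_C I_C = 58.615×2.67 + 29.945×1.15 + 35.360×1.27 = 156.50 + 34.436 + 44.907 = 235.85 W.
Ideal ⇒ P_in = P_out, so I_p = P_out/V_p = 235.85/230 = 1.03 A.

I_p ≈ 1.03 A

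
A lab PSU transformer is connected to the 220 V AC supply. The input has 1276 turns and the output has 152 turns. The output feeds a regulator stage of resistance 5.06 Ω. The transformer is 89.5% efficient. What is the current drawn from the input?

V_out = 220 × 152/1276 = 26.207 V.
I_out = V_out/R = 26.207/5.06 = 5.1792 A.
P_out = V_out I_out = 26.207 × 5.1792 = 135.73 W.
P_in = P_out/η = 135.73/0.895 = 151.66 W.
I_in = P_in/V_in = 151.66/220 = 0.689 A.

I_in ≈ 0.689 A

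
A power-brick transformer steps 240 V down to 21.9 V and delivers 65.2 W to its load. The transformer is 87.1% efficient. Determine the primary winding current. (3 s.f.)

P_in = P_out/η = 65.2/0.871 = 74.856 W.
I_p = P_in/V_p = 74.856/240 = 0.312 A.

I_p ≈ 0.312 A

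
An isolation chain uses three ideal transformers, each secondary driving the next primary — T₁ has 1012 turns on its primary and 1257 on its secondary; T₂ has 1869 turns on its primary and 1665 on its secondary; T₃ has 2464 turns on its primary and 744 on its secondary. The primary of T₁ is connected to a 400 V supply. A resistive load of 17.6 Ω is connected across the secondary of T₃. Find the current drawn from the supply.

I_supply ≈ 2.54 A

Secondary of T₁: V = 400.00 × 1257/1012 = 496.84 V.
Secondary of T₂: V = 496.84 × 1665/1869 = 442.61 V.
Secondary of T₃: V = 442.61 × 744/2464 = 133.64 V.
I_load = 133.64/17.6 = 7.5935 A, so P_out = 133.64 × 7.5935 = 1014.8 W.
All ideal ⇒ P_in = P_out, so I_supply = 1014.8/400 = 2.54 A.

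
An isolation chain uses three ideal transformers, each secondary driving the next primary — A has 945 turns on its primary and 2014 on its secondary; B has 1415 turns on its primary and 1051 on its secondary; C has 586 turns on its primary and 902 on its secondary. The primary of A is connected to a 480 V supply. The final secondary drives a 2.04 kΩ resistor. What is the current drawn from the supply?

I_supply ≈ 1.40 A

Secondary of A: V = 480.00 × 2014/945 = 1023.0 V.
Secondary of B: V = 1023.0 × 1051/1415 = 759.83 V.
Secondary of C: V = 759.83 × 902/586 = 1169.6 V.
I_load = 1169.6/2040 = 0.57332 A, so P_out = 1169.6 × 0.57332 = 670.53 W.
All ideal ⇒ P_in = P_out, so I_supply = 670.53/480 = 1.40 A.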